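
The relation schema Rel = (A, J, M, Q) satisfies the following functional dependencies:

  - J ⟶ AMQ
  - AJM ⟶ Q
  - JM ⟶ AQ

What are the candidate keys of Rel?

Attribute J never appears on the right-hand side of any dependency, so J must belong to every candidate key.
{J}⁺ = {A, J, M, Q}, which is all of the schema, so {J} is the only candidate key.

{J}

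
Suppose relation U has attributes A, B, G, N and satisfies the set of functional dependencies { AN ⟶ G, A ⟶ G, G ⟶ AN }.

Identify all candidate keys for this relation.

Attribute B never appears on the right-hand side of any dependency, so B must belong to every candidate key.
{B}⁺ = {B}, which is not all of the schema, so we must add further attributes.
{A, B}⁺: A→G adds G; G→AN adds N → {A, B, G, N}. Minimal: {B}⁺ = {B}; {A}⁺ = {A, G, N} — none reach the full schema.
{B, G}⁺: G→AN adds A, N → {A, B, G, N}. Minimal: {G}⁺ = {A, G, N}; {B}⁺ = {B} — none reach the full schema.

{A, B}; {B, G}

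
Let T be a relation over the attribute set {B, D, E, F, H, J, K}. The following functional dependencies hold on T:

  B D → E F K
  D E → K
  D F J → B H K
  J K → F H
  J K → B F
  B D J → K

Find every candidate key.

Attributes D, J never appear on any right-hand side, so every candidate key must contain {D, J}.
{D, J}⁺ = {D, J}, which is not all of the schema, so we must add further attributes.
{B, D, J}⁺: BD→EFK adds E, F, K; DFJ→BHK adds H → {B, D, E, F, H, J, K}. Minimal: {D, J}⁺ = {D, J}; {B, J}⁺ = {B, J}; {B, D}⁺ = {B, D, E, F, K} — none reach the full schema.
{D, E, J}⁺: DE→K adds K; JK→FH adds F, H; JK→BF adds B → {B, D, E, F, H, J, K}. Minimal: {E, J}⁺ = {E, J}; {D, J}⁺ = {D, J}; {D, E}⁺ = {D, E, K} — none reach the full schema.
{D, F, J}⁺: DFJ→BHK adds B, H, K; BD→EFK adds E → {B, D, E, F, H, J, K}. Minimal: {F, J}⁺ = {F, J}; {D, J}⁺ = {D, J}; {D, F}⁺ = {D, F} — none reach the full schema.
{D, J, K}⁺: JK→FH adds F, H; JK→BF adds B; BD→EFK adds E → {B, D, E, F, H, J, K}. Minimal: {J, K}⁺ = {B, F, H, J, K}; {D, K}⁺ = {D, K}; {D, J}⁺ = {D, J} — none reach the full schema.

{B, D, J}, {D, E, J}, {D, F, J}, {D, J, K}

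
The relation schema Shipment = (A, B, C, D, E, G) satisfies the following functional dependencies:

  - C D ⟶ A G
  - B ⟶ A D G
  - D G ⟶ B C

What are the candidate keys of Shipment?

Attribute E never appears on the right-hand side of any dependency, so E must belong to every candidate key.
{E}⁺ = {E}, which is not all of the schema, so we must add further attributes.
{B, E}⁺: B→ADG adds A, D, G; DG→BC adds C → {A, B, C, D, E, G}. Minimal: {E}⁺ = {E}; {B}⁺ = {A, B, C, D, G} — none reach the full schema.
{C, D, E}⁺: CD→AG adds A, G; DG→BC adds B → {A, B, C, D, E, G}. Minimal: {D, E}⁺ = {D, E}; {C, E}⁺ = {C, E}; {C, D}⁺ = {A, B, C, D, G} — none reach the full schema.
{D, E, G}⁺: DG→BC adds B, C; CD→AG adds A → {A, B, C, D, E, G}. Minimal: {E, G}⁺ = {E, G}; {D, G}⁺ = {A, B, C, D, G}; {D, E}⁺ = {D, E} — none reach the full schema.

{B, E}, {C, D, E}, {D, E, G}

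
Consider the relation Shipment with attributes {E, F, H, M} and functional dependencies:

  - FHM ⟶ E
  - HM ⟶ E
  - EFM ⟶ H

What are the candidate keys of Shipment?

Attributes F, M never appear on any right-hand side, so every candidate key must contain {F, M}.
{F, M}⁺ = {F, M}, which is not all of the schema, so we must add further attributes.
{E, F, M}⁺: EFM→H adds H → {E, F, H, M}. Minimal: {F, M}⁺ = {F, M}; {E, M}⁺ = {E, M}; {E, F}⁺ = {E, F} — none reach the full schema.
{F, H, M}⁺: FHM→E adds E → {E, F, H, M}. Minimal: {H, M}⁺ = {E, H, M}; {F, M}⁺ = {F, M}; {F, H}⁺ = {F, H} — none reach the full schema.
Any other superkey contains one of these as a subset, so there are no further candidate keys.

{E, F, M}; {F, H, M}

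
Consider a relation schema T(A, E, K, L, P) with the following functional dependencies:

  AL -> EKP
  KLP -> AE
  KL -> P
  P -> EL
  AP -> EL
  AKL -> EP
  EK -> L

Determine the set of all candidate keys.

{A, L}⁺: AL→EKP adds E, K, P → {A, E, K, L, P}. Minimal: {L}⁺ = {L}; {A}⁺ = {A} — none reach the full schema.
{A, P}⁺: P→EL adds E, L; AL→EKP adds K → {A, E, K, L, P}. Minimal: {P}⁺ = {E, L, P}; {A}⁺ = {A} — none reach the full schema.
{E, K}⁺: EK→L adds L; KL→P adds P; KLP→AE adds A → {A, E, K, L, P}. Minimal: {K}⁺ = {K}; {E}⁺ = {E} — none reach the full schema.
{K, L}⁺: KL→P adds P; P→EL adds E; KLP→AE adds A → {A, E, K, L, P}. Minimal: {L}⁺ = {L}; {K}⁺ = {K} — none reach the full schema.
{K, P}⁺: P→EL adds E, L; KLP→AE adds A → {A, E, K, L, P}. Minimal: {P}⁺ = {E, L, P}; {K}⁺ = {K} — none reach the full schema.

AL; AP; EK; KL; KP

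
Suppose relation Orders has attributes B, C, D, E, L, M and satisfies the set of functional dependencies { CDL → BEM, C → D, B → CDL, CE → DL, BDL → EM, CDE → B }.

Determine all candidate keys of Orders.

{B}⁺: B→CDL adds C, D, L; BDL→EM adds E, M → {B, C, D, E, L, M}.
{C, E}⁺: C→D adds D; CE→DL adds L; CDE→B adds B; CDL→BEM adds M → {B, C, D, E, L, M}.
{C, L}⁺: C→D adds D; CDL→BEM adds B, E, M → {B, C, D, E, L, M}.

{B}, {C, E}, {C, L}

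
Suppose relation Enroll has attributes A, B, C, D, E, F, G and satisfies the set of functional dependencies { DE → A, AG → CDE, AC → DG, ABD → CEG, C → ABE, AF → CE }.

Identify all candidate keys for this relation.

Attribute F never appears on the right-hand side of any dependency, so F must belong to every candidate key.
{F}⁺ = {F}, which is not all of the schema, so we must add further attributes.
{A, F}⁺: AF→CE adds C, E; AC→DG adds D, G; C→ABE adds B → {A, B, C, D, E, F, G}.
{C, F}⁺: C→ABE adds A, B, E; AC→DG adds D, G → {A, B, C, D, E, F, G}.
{D, E, F}⁺: DE→A adds A; AF→CE adds C; AC→DG adds G; C→ABE adds B → {A, B, C, D, E, F, G}.

(A, F), (C, F), (D, E, F)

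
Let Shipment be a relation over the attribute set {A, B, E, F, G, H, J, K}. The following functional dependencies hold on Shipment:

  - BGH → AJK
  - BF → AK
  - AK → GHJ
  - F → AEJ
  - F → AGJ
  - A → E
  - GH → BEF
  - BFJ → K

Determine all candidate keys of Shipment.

(A, K); (B, F); (F, H); (F, K); (G, H)

{A, K}⁺: AK→GHJ adds G, H, J; A→E adds E; GH→BEF adds B, F → {A, B, E, F, G, H, J, K}. Minimal: {K}⁺ = {K}; {A}⁺ = {A, E} — none reach the full schema.
{B, F}⁺: BF→AK adds A, K; AK→GHJ adds G, H, J; F→AEJ adds E → {A, B, E, F, G, H, J, K}. Minimal: {F}⁺ = {A, E, F, G, J}; {B}⁺ = {B} — none reach the full schema.
{F, H}⁺: F→AEJ adds A, E, J; F→AGJ adds G; GH→BEF adds B; BFJ→K adds K → {A, B, E, F, G, H, J, K}. Minimal: {H}⁺ = {H}; {F}⁺ = {A, E, F, G, J} — none reach the full schema.
{F, K}⁺: F→AEJ adds A, E, J; F→AGJ adds G; AK→GHJ adds H; GH→BEF adds B → {A, B, E, F, G, H, J, K}. Minimal: {K}⁺ = {K}; {F}⁺ = {A, E, F, G, J} — none reach the full schema.
{G, H}⁺: GH→BEF adds B, E, F; BGH→AJK adds A, J, K → {A, B, E, F, G, H, J, K}. Minimal: {H}⁺ = {H}; {G}⁺ = {G} — none reach the full schema.
Any other superkey contains one of these as a subset, so there are no further candidate keys.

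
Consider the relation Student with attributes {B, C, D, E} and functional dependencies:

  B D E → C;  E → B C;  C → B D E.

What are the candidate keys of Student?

{C}⁺: C→BDE adds B, D, E → {B, C, D, E}.
{E}⁺: E→BC adds B, C; C→BDE adds D → {B, C, D, E}.
Any other superkey contains one of these as a subset, so there are no further candidate keys.

(C), (E)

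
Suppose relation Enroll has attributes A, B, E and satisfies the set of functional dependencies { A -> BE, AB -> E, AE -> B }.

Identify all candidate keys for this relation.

{A}

Attribute A never appears on the right-hand side of any dependency, so A must belong to every candidate key.
{A}⁺ = {A, B, E}, which is all of the schema, so {A} is the only candidate key.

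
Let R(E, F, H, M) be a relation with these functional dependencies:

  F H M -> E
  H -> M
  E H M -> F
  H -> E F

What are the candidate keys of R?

H

Attribute H never appears on the right-hand side of any dependency, so H must belong to every candidate key.
{H}⁺ = {E, F, H, M}, which is all of the schema, so {H} is the only candidate key.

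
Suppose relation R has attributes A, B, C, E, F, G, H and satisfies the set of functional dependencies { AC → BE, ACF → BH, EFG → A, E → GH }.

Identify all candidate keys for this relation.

(A, C, F), (C, E, F)

Attributes C, F never appear on any right-hand side, so every candidate key must contain {C, F}.
{C, F}⁺ = {C, F}, which is not all of the schema, so we must add further attributes.
{A, C, F}⁺: AC→BE adds B, E; ACF→BH adds H; E→GH adds G → {A, B, C, E, F, G, H}.
{C, E, F}⁺: E→GH adds G, H; EFG→A adds A; AC→BE adds B → {A, B, C, E, F, G, H}.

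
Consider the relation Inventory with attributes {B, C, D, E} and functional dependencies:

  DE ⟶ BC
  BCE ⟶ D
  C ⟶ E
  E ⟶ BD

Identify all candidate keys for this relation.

(C); (E)

{C}⁺: C→E adds E; E→BD adds B, D → {B, C, D, E}.
{E}⁺: E→BD adds B, D; DE→BC adds C → {B, C, D, E}.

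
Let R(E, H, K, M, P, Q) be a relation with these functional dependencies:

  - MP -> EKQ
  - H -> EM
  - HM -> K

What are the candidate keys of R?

HP

Attributes H, P never appear on any right-hand side, so every candidate key must contain {H, P}.
{H, P}⁺ = {E, H, K, M, P, Q}, which is all of the schema, so {H, P} is the only candidate key.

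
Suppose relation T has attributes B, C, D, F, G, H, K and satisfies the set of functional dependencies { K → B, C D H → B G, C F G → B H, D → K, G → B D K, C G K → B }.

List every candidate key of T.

Attributes C, F never appear on any right-hand side, so every candidate key must contain {C, F}.
{C, F}⁺ = {C, F}, which is not all of the schema, so we must add further attributes.
{C, F, G}⁺: CFG→BH adds B, H; G→BDK adds D, K → {B, C, D, F, G, H, K}.
{C, D, F, H}⁺: CDH→BG adds B, G; D→K adds K → {B, C, D, F, G, H, K}.

{C, F, G}; {C, D, F, H}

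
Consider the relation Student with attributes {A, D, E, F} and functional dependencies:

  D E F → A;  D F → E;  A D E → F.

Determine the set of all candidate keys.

DF, ADE

Attribute D never appears on the right-hand side of any dependency, so D must belong to every candidate key.
{D}⁺ = {D}, which is not all of the schema, so we must add further attributes.
{D, F}⁺: DF→E adds E; DEF→A adds A → {A, D, E, F}. Minimal: {F}⁺ = {F}; {D}⁺ = {D} — none reach the full schema.
{A, D, E}⁺: ADE→F adds F → {A, D, E, F}. Minimal: {D, E}⁺ = {D, E}; {A, E}⁺ = {A, E}; {A, D}⁺ = {A, D} — none reach the full schema.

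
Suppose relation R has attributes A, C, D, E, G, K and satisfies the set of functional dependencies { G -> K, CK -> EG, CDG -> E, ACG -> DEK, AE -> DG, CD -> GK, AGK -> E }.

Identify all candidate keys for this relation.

(A, C, D); (A, C, E); (A, C, G); (A, C, K)

{A, C, D}⁺: CD→GK adds G, K; AGK→E adds E → {A, C, D, E, G, K}.
{A, C, E}⁺: AE→DG adds D, G; CD→GK adds K → {A, C, D, E, G, K}.
{A, C, G}⁺: G→K adds K; CK→EG adds E; ACG→DEK adds D → {A, C, D, E, G, K}.
{A, C, K}⁺: CK→EG adds E, G; ACG→DEK adds D → {A, C, D, E, G, K}.
Any other superkey contains one of these as a subset, so there are no further candidate keys.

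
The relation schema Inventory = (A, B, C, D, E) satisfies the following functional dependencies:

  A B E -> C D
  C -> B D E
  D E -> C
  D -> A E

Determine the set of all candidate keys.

C, D, ABE

{C}⁺: C→BDE adds B, D, E; D→AE adds A → {A, B, C, D, E}.
{D}⁺: D→AE adds A, E; DE→C adds C; C→BDE adds B → {A, B, C, D, E}.
{A, B, E}⁺: ABE→CD adds C, D → {A, B, C, D, E}. Minimal: {B, E}⁺ = {B, E}; {A, E}⁺ = {A, E}; {A, B}⁺ = {A, B} — none reach the full schema.
Any other superkey contains one of these as a subset, so there are no further candidate keys.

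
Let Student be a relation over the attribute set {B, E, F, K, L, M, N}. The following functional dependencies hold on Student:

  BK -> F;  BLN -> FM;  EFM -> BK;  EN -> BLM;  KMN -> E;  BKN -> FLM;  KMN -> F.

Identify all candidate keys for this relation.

Attribute N never appears on the right-hand side of any dependency, so N must belong to every candidate key.
{N}⁺ = {N}, which is not all of the schema, so we must add further attributes.
{E, N}⁺: EN→BLM adds B, L, M; BLN→FM adds F; EFM→BK adds K → {B, E, F, K, L, M, N}.
{B, K, N}⁺: BK→F adds F; BKN→FLM adds L, M; KMN→E adds E → {B, E, F, K, L, M, N}.
{K, M, N}⁺: KMN→E adds E; KMN→F adds F; EFM→BK adds B; EN→BLM adds L → {B, E, F, K, L, M, N}.

{E, N}; {B, K, N}; {K, M, N}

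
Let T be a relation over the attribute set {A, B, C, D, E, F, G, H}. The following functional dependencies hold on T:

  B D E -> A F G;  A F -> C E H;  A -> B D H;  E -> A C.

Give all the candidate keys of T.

{E}⁺: E→AC adds A, C; A→BDH adds B, D, H; BDE→AFG adds F, G → {A, B, C, D, E, F, G, H}.
{A, F}⁺: AF→CEH adds C, E, H; A→BDH adds B, D; BDE→AFG adds G → {A, B, C, D, E, F, G, H}. Minimal: {F}⁺ = {F}; {A}⁺ = {A, B, D, H} — none reach the full schema.
Any other superkey contains one of these as a subset, so there are no further candidate keys.

(E), (A, F)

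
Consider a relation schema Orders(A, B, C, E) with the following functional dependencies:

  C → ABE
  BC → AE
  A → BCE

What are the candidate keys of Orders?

(A), (C)

{A}⁺: A→BCE adds B, C, E → {A, B, C, E}.
{C}⁺: C→ABE adds A, B, E → {A, B, C, E}.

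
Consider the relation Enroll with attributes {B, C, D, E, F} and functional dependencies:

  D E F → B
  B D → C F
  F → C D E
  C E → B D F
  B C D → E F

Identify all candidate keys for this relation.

(F), (B, D), (C, E)

{F}⁺: F→CDE adds C, D, E; CE→BDF adds B → {B, C, D, E, F}.
{B, D}⁺: BD→CF adds C, F; F→CDE adds E → {B, C, D, E, F}.
{C, E}⁺: CE→BDF adds B, D, F → {B, C, D, E, F}.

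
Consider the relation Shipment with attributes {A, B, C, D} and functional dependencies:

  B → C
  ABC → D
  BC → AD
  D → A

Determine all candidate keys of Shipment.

B

Attribute B never appears on the right-hand side of any dependency, so B must belong to every candidate key.
{B}⁺ = {A, B, C, D}, which is all of the schema, so {B} is the only candidate key.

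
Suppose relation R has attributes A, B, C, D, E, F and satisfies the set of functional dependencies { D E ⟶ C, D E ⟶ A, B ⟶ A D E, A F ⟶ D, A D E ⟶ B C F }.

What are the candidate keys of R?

{B}, {D, E}, {A, E, F}

{B}⁺: B→ADE adds A, D, E; ADE→BCF adds C, F → {A, B, C, D, E, F}.
{D, E}⁺: DE→C adds C; DE→A adds A; ADE→BCF adds B, F → {A, B, C, D, E, F}. Minimal: {E}⁺ = {E}; {D}⁺ = {D} — none reach the full schema.
{A, E, F}⁺: AF→D adds D; ADE→BCF adds B, C → {A, B, C, D, E, F}. Minimal: {E, F}⁺ = {E, F}; {A, F}⁺ = {A, D, F}; {A, E}⁺ = {A, E} — none reach the full schema.
Any other superkey contains one of these as a subset, so there are no further candidate keys.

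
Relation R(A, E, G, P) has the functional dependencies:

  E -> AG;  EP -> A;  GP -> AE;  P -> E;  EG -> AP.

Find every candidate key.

(E); (P)

{E}⁺: E→AG adds A, G; EG→AP adds P → {A, E, G, P}.
{P}⁺: P→E adds E; E→AG adds A, G → {A, E, G, P}.
Any other superkey contains one of these as a subset, so there are no further candidate keys.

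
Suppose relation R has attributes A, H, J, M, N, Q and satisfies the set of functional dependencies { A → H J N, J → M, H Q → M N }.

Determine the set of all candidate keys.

{A, Q}⁺: A→HJN adds H, J, N; J→M adds M → {A, H, J, M, N, Q}. Minimal: {Q}⁺ = {Q}; {A}⁺ = {A, H, J, M, N} — none reach the full schema.

(A, Q)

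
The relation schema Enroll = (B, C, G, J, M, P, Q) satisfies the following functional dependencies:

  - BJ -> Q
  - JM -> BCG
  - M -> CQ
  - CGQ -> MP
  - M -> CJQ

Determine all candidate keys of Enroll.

{M}⁺: M→CQ adds C, Q; M→CJQ adds J; JM→BCG adds B, G; CGQ→MP adds P → {B, C, G, J, M, P, Q}.
{C, G, Q}⁺: CGQ→MP adds M, P; M→CJQ adds J; JM→BCG adds B → {B, C, G, J, M, P, Q}.
{B, C, G, J}⁺: BJ→Q adds Q; CGQ→MP adds M, P → {B, C, G, J, M, P, Q}.
Any other superkey contains one of these as a subset, so there are no further candidate keys.

{M}; {C, G, Q}; {B, C, G, J}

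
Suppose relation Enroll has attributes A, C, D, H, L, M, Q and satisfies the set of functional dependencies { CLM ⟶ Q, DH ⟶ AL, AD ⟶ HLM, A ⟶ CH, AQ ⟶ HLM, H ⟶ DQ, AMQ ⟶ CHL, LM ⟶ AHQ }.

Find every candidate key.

{A}⁺: A→CH adds C, H; H→DQ adds D, Q; DH→AL adds L; AD→HLM adds M → {A, C, D, H, L, M, Q}.
{H}⁺: H→DQ adds D, Q; DH→AL adds A, L; AD→HLM adds M; A→CH adds C → {A, C, D, H, L, M, Q}.
{L, M}⁺: LM→AHQ adds A, H, Q; A→CH adds C; H→DQ adds D → {A, C, D, H, L, M, Q}. Minimal: {M}⁺ = {M}; {L}⁺ = {L} — none reach the full schema.

{A}, {H}, {L, M}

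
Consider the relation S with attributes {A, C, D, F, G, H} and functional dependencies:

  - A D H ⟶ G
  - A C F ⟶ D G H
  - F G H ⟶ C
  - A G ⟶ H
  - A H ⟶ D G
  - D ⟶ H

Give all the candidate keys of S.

Attributes A, F never appear on any right-hand side, so every candidate key must contain {A, F}.
{A, F}⁺ = {A, F}, which is not all of the schema, so we must add further attributes.
{A, C, F}⁺: ACF→DGH adds D, G, H → {A, C, D, F, G, H}.
{A, D, F}⁺: D→H adds H; ADH→G adds G; FGH→C adds C → {A, C, D, F, G, H}.
{A, F, G}⁺: AG→H adds H; AH→DG adds D; FGH→C adds C → {A, C, D, F, G, H}.
{A, F, H}⁺: AH→DG adds D, G; FGH→C adds C → {A, C, D, F, G, H}.

{A, C, F}, {A, D, F}, {A, F, G}, {A, F, H}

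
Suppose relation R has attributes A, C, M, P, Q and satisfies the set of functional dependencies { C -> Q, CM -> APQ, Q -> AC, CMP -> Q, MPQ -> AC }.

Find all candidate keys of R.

{C, M}, {M, Q}

Attribute M never appears on the right-hand side of any dependency, so M must belong to every candidate key.
{M}⁺ = {M}, which is not all of the schema, so we must add further attributes.
{C, M}⁺: C→Q adds Q; CM→APQ adds A, P → {A, C, M, P, Q}. Minimal: {M}⁺ = {M}; {C}⁺ = {A, C, Q} — none reach the full schema.
{M, Q}⁺: Q→AC adds A, C; CM→APQ adds P → {A, C, M, P, Q}. Minimal: {Q}⁺ = {A, C, Q}; {M}⁺ = {M} — none reach the full schema.
Any other superkey contains one of these as a subset, so there are no further candidate keys.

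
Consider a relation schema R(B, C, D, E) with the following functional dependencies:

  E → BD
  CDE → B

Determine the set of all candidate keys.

{C, E}⁺: E→BD adds B, D → {B, C, D, E}.
No other minimal superkey exists.

{C, E}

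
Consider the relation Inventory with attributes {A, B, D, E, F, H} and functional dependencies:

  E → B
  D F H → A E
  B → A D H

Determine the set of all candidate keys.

Attribute F never appears on the right-hand side of any dependency, so F must belong to every candidate key.
{F}⁺ = {F}, which is not all of the schema, so we must add further attributes.
{B, F}⁺: B→ADH adds A, D, H; DFH→AE adds E → {A, B, D, E, F, H}.
{E, F}⁺: E→B adds B; B→ADH adds A, D, H → {A, B, D, E, F, H}.
{D, F, H}⁺: DFH→AE adds A, E; E→B adds B → {A, B, D, E, F, H}.
Any other superkey contains one of these as a subset, so there are no further candidate keys.

(B, F), (E, F), (D, F, H)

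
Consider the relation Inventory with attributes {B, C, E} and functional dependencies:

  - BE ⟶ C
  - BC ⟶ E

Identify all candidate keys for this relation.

{B, C}⁺: BC→E adds E → {B, C, E}. Minimal: {C}⁺ = {C}; {B}⁺ = {B} — none reach the full schema.
{B, E}⁺: BE→C adds C → {B, C, E}. Minimal: {E}⁺ = {E}; {B}⁺ = {B} — none reach the full schema.

{B, C}, {B, E}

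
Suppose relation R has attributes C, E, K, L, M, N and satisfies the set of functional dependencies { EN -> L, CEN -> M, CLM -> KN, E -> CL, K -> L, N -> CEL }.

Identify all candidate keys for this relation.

{N}, {E, M}, {C, K, M}, {C, L, M}

{N}⁺: N→CEL adds C, E, L; CEN→M adds M; CLM→KN adds K → {C, E, K, L, M, N}.
{E, M}⁺: E→CL adds C, L; CLM→KN adds K, N → {C, E, K, L, M, N}.
{C, K, M}⁺: K→L adds L; CLM→KN adds N; N→CEL adds E → {C, E, K, L, M, N}.
{C, L, M}⁺: CLM→KN adds K, N; N→CEL adds E → {C, E, K, L, M, N}.
Any other superkey contains one of these as a subset, so there are no further candidate keys.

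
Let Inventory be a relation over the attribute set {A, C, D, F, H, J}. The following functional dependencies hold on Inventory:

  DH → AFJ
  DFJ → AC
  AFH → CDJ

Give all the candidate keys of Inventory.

{D, H}, {A, F, H}

Attribute H never appears on the right-hand side of any dependency, so H must belong to every candidate key.
{H}⁺ = {H}, which is not all of the schema, so we must add further attributes.
{D, H}⁺: DH→AFJ adds A, F, J; DFJ→AC adds C → {A, C, D, F, H, J}.
{A, F, H}⁺: AFH→CDJ adds C, D, J → {A, C, D, F, H, J}.
Any other superkey contains one of these as a subset, so there are no further candidate keys.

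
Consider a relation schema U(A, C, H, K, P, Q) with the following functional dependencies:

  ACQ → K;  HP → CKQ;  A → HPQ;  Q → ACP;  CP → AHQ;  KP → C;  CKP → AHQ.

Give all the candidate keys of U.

{A}⁺: A→HPQ adds H, P, Q; Q→ACP adds C; ACQ→K adds K → {A, C, H, K, P, Q}.
{Q}⁺: Q→ACP adds A, C, P; CP→AHQ adds H; ACQ→K adds K → {A, C, H, K, P, Q}.
{C, P}⁺: CP→AHQ adds A, H, Q; ACQ→K adds K → {A, C, H, K, P, Q}. Minimal: {P}⁺ = {P}; {C}⁺ = {C} — none reach the full schema.
{H, P}⁺: HP→CKQ adds C, K, Q; Q→ACP adds A → {A, C, H, K, P, Q}. Minimal: {P}⁺ = {P}; {H}⁺ = {H} — none reach the full schema.
{K, P}⁺: KP→C adds C; CKP→AHQ adds A, H, Q → {A, C, H, K, P, Q}. Minimal: {P}⁺ = {P}; {K}⁺ = {K} — none reach the full schema.
Any other superkey contains one of these as a subset, so there are no further candidate keys.

A, Q, CP, HP, KP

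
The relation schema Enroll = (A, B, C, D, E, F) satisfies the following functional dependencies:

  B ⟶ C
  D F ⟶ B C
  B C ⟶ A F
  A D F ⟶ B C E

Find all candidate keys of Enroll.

Attribute D never appears on the right-hand side of any dependency, so D must belong to every candidate key.
{D}⁺ = {D}, which is not all of the schema, so we must add further attributes.
{B, D}⁺: B→C adds C; BC→AF adds A, F; ADF→BCE adds E → {A, B, C, D, E, F}. Minimal: {D}⁺ = {D}; {B}⁺ = {A, B, C, F} — none reach the full schema.
{D, F}⁺: DF→BC adds B, C; BC→AF adds A; ADF→BCE adds E → {A, B, C, D, E, F}. Minimal: {F}⁺ = {F}; {D}⁺ = {D} — none reach the full schema.
Any other superkey contains one of these as a subset, so there are no further candidate keys.

{B, D}, {D, F}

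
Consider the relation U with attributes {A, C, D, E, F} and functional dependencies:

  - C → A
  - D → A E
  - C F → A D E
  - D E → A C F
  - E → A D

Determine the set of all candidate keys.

{D}, {E}, {C, F}

{D}⁺: D→AE adds A, E; DE→ACF adds C, F → {A, C, D, E, F}.
{E}⁺: E→AD adds A, D; DE→ACF adds C, F → {A, C, D, E, F}.
{C, F}⁺: C→A adds A; CF→ADE adds D, E → {A, C, D, E, F}. Minimal: {F}⁺ = {F}; {C}⁺ = {A, C} — none reach the full schema.
Any other superkey contains one of these as a subset, so there are no further candidate keys.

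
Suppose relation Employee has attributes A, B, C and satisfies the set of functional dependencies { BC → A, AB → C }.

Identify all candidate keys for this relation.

Attribute B never appears on the right-hand side of any dependency, so B must belong to every candidate key.
{B}⁺ = {B}, which is not all of the schema, so we must add further attributes.
{A, B}⁺: AB→C adds C → {A, B, C}.
{B, C}⁺: BC→A adds A → {A, B, C}.

AB; BC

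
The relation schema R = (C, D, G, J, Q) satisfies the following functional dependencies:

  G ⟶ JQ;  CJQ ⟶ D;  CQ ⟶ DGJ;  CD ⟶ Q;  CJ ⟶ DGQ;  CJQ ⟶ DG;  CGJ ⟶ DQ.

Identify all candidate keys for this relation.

Attribute C never appears on the right-hand side of any dependency, so C must belong to every candidate key.
{C}⁺ = {C}, which is not all of the schema, so we must add further attributes.
{C, D}⁺: CD→Q adds Q; CQ→DGJ adds G, J → {C, D, G, J, Q}. Minimal: {D}⁺ = {D}; {C}⁺ = {C} — none reach the full schema.
{C, G}⁺: G→JQ adds J, Q; CJQ→D adds D → {C, D, G, J, Q}. Minimal: {G}⁺ = {G, J, Q}; {C}⁺ = {C} — none reach the full schema.
{C, J}⁺: CJ→DGQ adds D, G, Q → {C, D, G, J, Q}. Minimal: {J}⁺ = {J}; {C}⁺ = {C} — none reach the full schema.
{C, Q}⁺: CQ→DGJ adds D, G, J → {C, D, G, J, Q}. Minimal: {Q}⁺ = {Q}; {C}⁺ = {C} — none reach the full schema.

{C, D}; {C, G}; {C, J}; {C, Q}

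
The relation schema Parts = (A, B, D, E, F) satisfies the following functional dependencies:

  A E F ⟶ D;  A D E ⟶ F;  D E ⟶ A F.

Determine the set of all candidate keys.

{B, D, E}⁺: DE→AF adds A, F → {A, B, D, E, F}. Minimal: {D, E}⁺ = {A, D, E, F}; {B, E}⁺ = {B, E}; {B, D}⁺ = {B, D} — none reach the full schema.
{A, B, E, F}⁺: AEF→D adds D → {A, B, D, E, F}. Minimal: {B, E, F}⁺ = {B, E, F}; {A, E, F}⁺ = {A, D, E, F}; {A, B, F}⁺ = {A, B, F}; … — none reach the full schema.
Any other superkey contains one of these as a subset, so there are no further candidate keys.

{B, D, E}; {A, B, E, F}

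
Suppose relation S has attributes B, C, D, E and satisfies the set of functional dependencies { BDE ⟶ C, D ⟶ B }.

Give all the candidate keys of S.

(D, E)

Attributes D, E never appear on any right-hand side, so every candidate key must contain {D, E}.
{D, E}⁺ = {B, C, D, E}, which is all of the schema, so {D, E} is the only candidate key.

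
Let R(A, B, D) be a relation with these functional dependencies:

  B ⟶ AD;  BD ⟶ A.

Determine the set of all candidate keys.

B

Attribute B never appears on the right-hand side of any dependency, so B must belong to every candidate key.
{B}⁺ = {A, B, D}, which is all of the schema, so {B} is the only candidate key.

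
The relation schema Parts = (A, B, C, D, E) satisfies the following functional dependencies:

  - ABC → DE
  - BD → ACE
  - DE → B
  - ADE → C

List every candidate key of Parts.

{B, D}⁺: BD→ACE adds A, C, E → {A, B, C, D, E}. Minimal: {D}⁺ = {D}; {B}⁺ = {B} — none reach the full schema.
{D, E}⁺: DE→B adds B; BD→ACE adds A, C → {A, B, C, D, E}. Minimal: {E}⁺ = {E}; {D}⁺ = {D} — none reach the full schema.
{A, B, C}⁺: ABC→DE adds D, E → {A, B, C, D, E}. Minimal: {B, C}⁺ = {B, C}; {A, C}⁺ = {A, C}; {A, B}⁺ = {A, B} — none reach the full schema.

(B, D), (D, E), (A, B, C)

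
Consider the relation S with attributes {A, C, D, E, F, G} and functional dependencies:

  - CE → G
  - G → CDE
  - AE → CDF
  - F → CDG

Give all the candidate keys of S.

{A, E}, {A, F}, {A, G}

{A, E}⁺: AE→CDF adds C, D, F; F→CDG adds G → {A, C, D, E, F, G}. Minimal: {E}⁺ = {E}; {A}⁺ = {A} — none reach the full schema.
{A, F}⁺: F→CDG adds C, D, G; G→CDE adds E → {A, C, D, E, F, G}. Minimal: {F}⁺ = {C, D, E, F, G}; {A}⁺ = {A} — none reach the full schema.
{A, G}⁺: G→CDE adds C, D, E; AE→CDF adds F → {A, C, D, E, F, G}. Minimal: {G}⁺ = {C, D, E, G}; {A}⁺ = {A} — none reach the full schema.
Any other superkey contains one of these as a subset, so there are no further candidate keys.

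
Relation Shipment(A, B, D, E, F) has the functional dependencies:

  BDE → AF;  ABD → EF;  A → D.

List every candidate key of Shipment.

{A, B}, {B, D, E}

Attribute B never appears on the right-hand side of any dependency, so B must belong to every candidate key.
{B}⁺ = {B}, which is not all of the schema, so we must add further attributes.
{A, B}⁺: A→D adds D; ABD→EF adds E, F → {A, B, D, E, F}. Minimal: {B}⁺ = {B}; {A}⁺ = {A, D} — none reach the full schema.
{B, D, E}⁺: BDE→AF adds A, F → {A, B, D, E, F}. Minimal: {D, E}⁺ = {D, E}; {B, E}⁺ = {B, E}; {B, D}⁺ = {B, D} — none reach the full schema.
Any other superkey contains one of these as a subset, so there are no further candidate keys.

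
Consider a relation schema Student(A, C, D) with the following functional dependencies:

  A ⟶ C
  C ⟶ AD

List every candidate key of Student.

{A}⁺: A→C adds C; C→AD adds D → {A, C, D}.
{C}⁺: C→AD adds A, D → {A, C, D}.

{A}; {C}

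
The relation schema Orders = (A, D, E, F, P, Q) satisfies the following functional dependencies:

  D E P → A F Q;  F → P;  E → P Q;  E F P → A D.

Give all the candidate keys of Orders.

Attribute E never appears on the right-hand side of any dependency, so E must belong to every candidate key.
{E}⁺ = {E, P, Q}, which is not all of the schema, so we must add further attributes.
{D, E}⁺: E→PQ adds P, Q; DEP→AFQ adds A, F → {A, D, E, F, P, Q}. Minimal: {E}⁺ = {E, P, Q}; {D}⁺ = {D} — none reach the full schema.
{E, F}⁺: F→P adds P; E→PQ adds Q; EFP→AD adds A, D → {A, D, E, F, P, Q}. Minimal: {F}⁺ = {F, P}; {E}⁺ = {E, P, Q} — none reach the full schema.

{D, E}, {E, F}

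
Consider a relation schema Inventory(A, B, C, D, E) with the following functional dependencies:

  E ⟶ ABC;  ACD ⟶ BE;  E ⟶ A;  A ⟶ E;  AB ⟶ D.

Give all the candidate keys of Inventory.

(A), (E)

{A}⁺: A→E adds E; E→ABC adds B, C; AB→D adds D → {A, B, C, D, E}.
{E}⁺: E→ABC adds A, B, C; AB→D adds D → {A, B, C, D, E}.
Any other superkey contains one of these as a subset, so there are no further candidate keys.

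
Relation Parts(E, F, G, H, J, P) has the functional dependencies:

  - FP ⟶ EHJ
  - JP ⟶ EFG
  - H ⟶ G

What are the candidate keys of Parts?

{F, P}; {J, P}

Attribute P never appears on the right-hand side of any dependency, so P must belong to every candidate key.
{P}⁺ = {P}, which is not all of the schema, so we must add further attributes.
{F, P}⁺: FP→EHJ adds E, H, J; JP→EFG adds G → {E, F, G, H, J, P}. Minimal: {P}⁺ = {P}; {F}⁺ = {F} — none reach the full schema.
{J, P}⁺: JP→EFG adds E, F, G; FP→EHJ adds H → {E, F, G, H, J, P}. Minimal: {P}⁺ = {P}; {J}⁺ = {J} — none reach the full schema.
Any other superkey contains one of these as a subset, so there are no further candidate keys.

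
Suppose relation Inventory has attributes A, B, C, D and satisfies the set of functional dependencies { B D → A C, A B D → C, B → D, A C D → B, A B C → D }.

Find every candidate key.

{B}⁺: B→D adds D; BD→AC adds A, C → {A, B, C, D}.
{A, C, D}⁺: ACD→B adds B → {A, B, C, D}. Minimal: {C, D}⁺ = {C, D}; {A, D}⁺ = {A, D}; {A, C}⁺ = {A, C} — none reach the full schema.

(B), (A, C, D)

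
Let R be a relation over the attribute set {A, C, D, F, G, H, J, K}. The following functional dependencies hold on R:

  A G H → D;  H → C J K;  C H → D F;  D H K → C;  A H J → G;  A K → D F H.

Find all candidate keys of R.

AH, AK

Attribute A never appears on the right-hand side of any dependency, so A must belong to every candidate key.
{A}⁺ = {A}, which is not all of the schema, so we must add further attributes.
{A, H}⁺: H→CJK adds C, J, K; CH→DF adds D, F; AHJ→G adds G → {A, C, D, F, G, H, J, K}. Minimal: {H}⁺ = {C, D, F, H, J, K}; {A}⁺ = {A} — none reach the full schema.
{A, K}⁺: AK→DFH adds D, F, H; H→CJK adds C, J; AHJ→G adds G → {A, C, D, F, G, H, J, K}. Minimal: {K}⁺ = {K}; {A}⁺ = {A} — none reach the full schema.
Any other superkey contains one of these as a subset, so there are no further candidate keys.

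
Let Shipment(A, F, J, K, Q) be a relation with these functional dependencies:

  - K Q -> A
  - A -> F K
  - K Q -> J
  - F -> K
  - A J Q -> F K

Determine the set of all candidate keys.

{A, Q}⁺: A→FK adds F, K; KQ→J adds J → {A, F, J, K, Q}. Minimal: {Q}⁺ = {Q}; {A}⁺ = {A, F, K} — none reach the full schema.
{F, Q}⁺: F→K adds K; KQ→A adds A; KQ→J adds J → {A, F, J, K, Q}. Minimal: {Q}⁺ = {Q}; {F}⁺ = {F, K} — none reach the full schema.
{K, Q}⁺: KQ→A adds A; A→FK adds F; KQ→J adds J → {A, F, J, K, Q}. Minimal: {Q}⁺ = {Q}; {K}⁺ = {K} — none reach the full schema.

(A, Q), (F, Q), (K, Q)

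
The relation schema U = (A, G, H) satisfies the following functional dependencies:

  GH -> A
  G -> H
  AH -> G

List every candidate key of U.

(G), (A, H)

{G}⁺: G→H adds H; GH→A adds A → {A, G, H}.
{A, H}⁺: AH→G adds G → {A, G, H}. Minimal: {H}⁺ = {H}; {A}⁺ = {A} — none reach the full schema.
Any other superkey contains one of these as a subset, so there are no further candidate keys.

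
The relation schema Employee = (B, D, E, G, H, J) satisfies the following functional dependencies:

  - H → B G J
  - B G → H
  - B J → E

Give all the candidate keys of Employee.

{D, H}, {B, D, G}

Attribute D never appears on the right-hand side of any dependency, so D must belong to every candidate key.
{D}⁺ = {D}, which is not all of the schema, so we must add further attributes.
{D, H}⁺: H→BGJ adds B, G, J; BJ→E adds E → {B, D, E, G, H, J}.
{B, D, G}⁺: BG→H adds H; H→BGJ adds J; BJ→E adds E → {B, D, E, G, H, J}.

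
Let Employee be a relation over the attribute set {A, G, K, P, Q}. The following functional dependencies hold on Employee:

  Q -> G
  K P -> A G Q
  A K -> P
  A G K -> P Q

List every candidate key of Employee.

Attribute K never appears on the right-hand side of any dependency, so K must belong to every candidate key.
{K}⁺ = {K}, which is not all of the schema, so we must add further attributes.
{A, K}⁺: AK→P adds P; KP→AGQ adds G, Q → {A, G, K, P, Q}. Minimal: {K}⁺ = {K}; {A}⁺ = {A} — none reach the full schema.
{K, P}⁺: KP→AGQ adds A, G, Q → {A, G, K, P, Q}. Minimal: {P}⁺ = {P}; {K}⁺ = {K} — none reach the full schema.
Any other superkey contains one of these as a subset, so there are no further candidate keys.

{A, K}, {K, P}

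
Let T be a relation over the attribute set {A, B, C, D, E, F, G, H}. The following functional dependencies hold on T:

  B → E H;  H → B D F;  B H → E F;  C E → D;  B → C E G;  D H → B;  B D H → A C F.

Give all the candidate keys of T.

(B); (H)

{B}⁺: B→EH adds E, H; H→BDF adds D, F; B→CEG adds C, G; BDH→ACF adds A → {A, B, C, D, E, F, G, H}.
{H}⁺: H→BDF adds B, D, F; BH→EF adds E; B→CEG adds C, G; BDH→ACF adds A → {A, B, C, D, E, F, G, H}.
Any other superkey contains one of these as a subset, so there are no further candidate keys.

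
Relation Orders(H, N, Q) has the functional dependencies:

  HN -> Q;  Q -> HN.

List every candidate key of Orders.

(Q), (H, N)

{Q}⁺: Q→HN adds H, N → {H, N, Q}.
{H, N}⁺: HN→Q adds Q → {H, N, Q}.
Any other superkey contains one of these as a subset, so there are no further candidate keys.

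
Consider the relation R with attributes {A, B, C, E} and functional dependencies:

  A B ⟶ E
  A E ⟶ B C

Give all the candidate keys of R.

{A, B}, {A, E}

Attribute A never appears on the right-hand side of any dependency, so A must belong to every candidate key.
{A}⁺ = {A}, which is not all of the schema, so we must add further attributes.
{A, B}⁺: AB→E adds E; AE→BC adds C → {A, B, C, E}. Minimal: {B}⁺ = {B}; {A}⁺ = {A} — none reach the full schema.
{A, E}⁺: AE→BC adds B, C → {A, B, C, E}. Minimal: {E}⁺ = {E}; {A}⁺ = {A} — none reach the full schema.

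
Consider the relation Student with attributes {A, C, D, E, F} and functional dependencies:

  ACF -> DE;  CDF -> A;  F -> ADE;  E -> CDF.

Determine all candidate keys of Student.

{E}⁺: E→CDF adds C, D, F; CDF→A adds A → {A, C, D, E, F}.
{F}⁺: F→ADE adds A, D, E; E→CDF adds C → {A, C, D, E, F}.

(E), (F)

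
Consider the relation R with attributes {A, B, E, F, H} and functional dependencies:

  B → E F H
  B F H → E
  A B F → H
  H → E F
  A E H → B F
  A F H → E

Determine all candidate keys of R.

Attribute A never appears on the right-hand side of any dependency, so A must belong to every candidate key.
{A}⁺ = {A}, which is not all of the schema, so we must add further attributes.
{A, B}⁺: B→EFH adds E, F, H → {A, B, E, F, H}. Minimal: {B}⁺ = {B, E, F, H}; {A}⁺ = {A} — none reach the full schema.
{A, H}⁺: H→EF adds E, F; AEH→BF adds B → {A, B, E, F, H}. Minimal: {H}⁺ = {E, F, H}; {A}⁺ = {A} — none reach the full schema.
Any other superkey contains one of these as a subset, so there are no further candidate keys.

(A, B); (A, H)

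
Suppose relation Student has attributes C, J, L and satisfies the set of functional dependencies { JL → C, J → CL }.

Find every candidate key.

Attribute J never appears on the right-hand side of any dependency, so J must belong to every candidate key.
{J}⁺ = {C, J, L}, which is all of the schema, so {J} is the only candidate key.

J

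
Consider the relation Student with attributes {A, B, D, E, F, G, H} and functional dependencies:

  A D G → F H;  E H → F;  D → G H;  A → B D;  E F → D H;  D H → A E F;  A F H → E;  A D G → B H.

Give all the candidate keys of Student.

{A}⁺: A→BD adds B, D; D→GH adds G, H; DH→AEF adds E, F → {A, B, D, E, F, G, H}.
{D}⁺: D→GH adds G, H; DH→AEF adds A, E, F; ADG→BH adds B → {A, B, D, E, F, G, H}.
{E, F}⁺: EF→DH adds D, H; DH→AEF adds A; D→GH adds G; A→BD adds B → {A, B, D, E, F, G, H}. Minimal: {F}⁺ = {F}; {E}⁺ = {E} — none reach the full schema.
{E, H}⁺: EH→F adds F; EF→DH adds D; DH→AEF adds A; D→GH adds G; A→BD adds B → {A, B, D, E, F, G, H}. Minimal: {H}⁺ = {H}; {E}⁺ = {E} — none reach the full schema.
Any other superkey contains one of these as a subset, so there are no further candidate keys.

{A}; {D}; {E, F}; {E, H}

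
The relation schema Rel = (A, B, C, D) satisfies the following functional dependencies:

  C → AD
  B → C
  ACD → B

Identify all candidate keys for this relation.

{B}⁺: B→C adds C; C→AD adds A, D → {A, B, C, D}.
{C}⁺: C→AD adds A, D; ACD→B adds B → {A, B, C, D}.
Any other superkey contains one of these as a subset, so there are no further candidate keys.

(B), (C)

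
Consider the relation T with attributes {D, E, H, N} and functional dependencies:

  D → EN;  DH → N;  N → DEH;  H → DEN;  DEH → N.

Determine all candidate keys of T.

{D}, {H}, {N}

{D}⁺: D→EN adds E, N; N→DEH adds H → {D, E, H, N}.
{H}⁺: H→DEN adds D, E, N → {D, E, H, N}.
{N}⁺: N→DEH adds D, E, H → {D, E, H, N}.
Any other superkey contains one of these as a subset, so there are no further candidate keys.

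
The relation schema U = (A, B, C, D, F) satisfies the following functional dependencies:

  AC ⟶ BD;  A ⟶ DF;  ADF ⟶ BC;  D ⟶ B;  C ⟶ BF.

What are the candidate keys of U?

{A}

Attribute A never appears on the right-hand side of any dependency, so A must belong to every candidate key.
{A}⁺ = {A, B, C, D, F}, which is all of the schema, so {A} is the only candidate key.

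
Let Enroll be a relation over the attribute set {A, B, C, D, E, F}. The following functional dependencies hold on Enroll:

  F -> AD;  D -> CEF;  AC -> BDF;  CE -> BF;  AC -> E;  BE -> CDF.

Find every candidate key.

{D}, {F}, {A, C}, {B, E}, {C, E}

{D}⁺: D→CEF adds C, E, F; CE→BF adds B; F→AD adds A → {A, B, C, D, E, F}.
{F}⁺: F→AD adds A, D; D→CEF adds C, E; AC→BDF adds B → {A, B, C, D, E, F}.
{A, C}⁺: AC→BDF adds B, D, F; AC→E adds E → {A, B, C, D, E, F}. Minimal: {C}⁺ = {C}; {A}⁺ = {A} — none reach the full schema.
{B, E}⁺: BE→CDF adds C, D, F; F→AD adds A → {A, B, C, D, E, F}. Minimal: {E}⁺ = {E}; {B}⁺ = {B} — none reach the full schema.
{C, E}⁺: CE→BF adds B, F; BE→CDF adds D; F→AD adds A → {A, B, C, D, E, F}. Minimal: {E}⁺ = {E}; {C}⁺ = {C} — none reach the full schema.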